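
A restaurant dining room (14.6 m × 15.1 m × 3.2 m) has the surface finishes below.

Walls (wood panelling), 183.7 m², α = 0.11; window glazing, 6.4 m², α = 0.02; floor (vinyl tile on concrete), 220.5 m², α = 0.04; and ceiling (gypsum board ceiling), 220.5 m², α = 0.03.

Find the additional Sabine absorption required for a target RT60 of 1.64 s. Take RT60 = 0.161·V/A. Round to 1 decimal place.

Equivalent absorption area: A₁ = 183.7*0.11 + 6.4*0.02 + 220.5*0.04 + 220.5*0.03 = 35.770 m².
For T = 1.64 s, need A₂ = 0.161·V/T = 0.161·705.472/1.64 = 69.257 sabins.
Additional absorption ΔA = 69.257 − 35.770 = 33.5 sabins.

33.5 sabins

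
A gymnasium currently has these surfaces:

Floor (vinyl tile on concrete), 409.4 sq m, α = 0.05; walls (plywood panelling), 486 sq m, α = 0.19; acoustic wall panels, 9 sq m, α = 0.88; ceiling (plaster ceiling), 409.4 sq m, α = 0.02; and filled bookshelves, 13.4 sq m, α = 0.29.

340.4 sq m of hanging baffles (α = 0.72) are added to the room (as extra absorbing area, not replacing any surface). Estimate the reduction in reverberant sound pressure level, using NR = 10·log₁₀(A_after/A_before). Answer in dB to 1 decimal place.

4.5 dB

Total absorption A_before = 409.4*0.05 + 486*0.19 + 9*0.88 + 409.4*0.02 + 13.4*0.29
  = 20.470 + 92.340 + 7.920 + 8.188 + 3.886 = 132.804 sq m sabins.
Added absorption = 340.4 × 0.72 = 245.088 sabins.
New total A_after = 377.892 sabins.
Reduction = 10 log₁₀(A_after/A_before) = 10 log₁₀(2.8455) = 4.5 dB.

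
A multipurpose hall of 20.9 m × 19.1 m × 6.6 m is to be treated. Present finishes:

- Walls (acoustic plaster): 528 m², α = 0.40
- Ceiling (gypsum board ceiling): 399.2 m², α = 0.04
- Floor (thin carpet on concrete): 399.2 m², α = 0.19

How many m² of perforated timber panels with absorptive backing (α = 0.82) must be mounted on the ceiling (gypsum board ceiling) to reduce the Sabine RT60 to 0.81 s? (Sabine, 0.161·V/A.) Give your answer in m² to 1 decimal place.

A₁ = Σ Sᵢαᵢ = 528×0.40 + 399.2×0.04 + 399.2×0.19 = 303.016 sabins.
Required A₂ = 0.161·2634.654/0.81 = 523.678 sabins.
Absorption to add: 523.678 − 303.016 = 220.662 sabins.
Net gain per m²: Δα = 0.82 − 0.04 = 0.78.
Area = ΔA/Δα = 220.662/0.78 = 282.9 m².

282.9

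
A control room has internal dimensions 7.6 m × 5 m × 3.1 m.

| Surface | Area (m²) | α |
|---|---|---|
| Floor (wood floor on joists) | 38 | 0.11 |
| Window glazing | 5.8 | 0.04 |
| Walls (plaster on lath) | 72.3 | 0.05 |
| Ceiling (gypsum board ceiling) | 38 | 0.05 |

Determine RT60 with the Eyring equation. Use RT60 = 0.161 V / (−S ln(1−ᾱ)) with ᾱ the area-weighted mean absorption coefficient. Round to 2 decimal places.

1.85 s

Total surface area S = 38 + 5.8 + 72.3 + 38 = 154.1 m².
Absorption A = 38×0.11 + 5.8×0.04 + 72.3×0.05 + 38×0.05 = 9.927 sabins.
ᾱ = 9.927 / 154.1 = 0.0644.
Eyring denominator: −S ln(1−ᾱ) = 10.258.
V = 7.6 × 5 × 3.1 = 117.8 m³.
T = 0.161·V/[−S·ln(1−ᾱ)] = 0.161·117.8/10.258 = 1.85 s.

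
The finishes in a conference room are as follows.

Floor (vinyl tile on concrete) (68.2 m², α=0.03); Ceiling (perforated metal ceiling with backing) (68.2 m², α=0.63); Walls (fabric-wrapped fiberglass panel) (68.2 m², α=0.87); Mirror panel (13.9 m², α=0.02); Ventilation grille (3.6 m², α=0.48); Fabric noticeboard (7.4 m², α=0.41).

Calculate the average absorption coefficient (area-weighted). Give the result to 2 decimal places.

0.48

Total surface area S = 229.5 m².
A = 68.2*0.03 + 68.2*0.63 + 68.2*0.87 + 13.9*0.02 + 3.6*0.48 + 7.4*0.41 = 109.386 sabins.
ᾱ = 109.386 / 229.5 = 0.48.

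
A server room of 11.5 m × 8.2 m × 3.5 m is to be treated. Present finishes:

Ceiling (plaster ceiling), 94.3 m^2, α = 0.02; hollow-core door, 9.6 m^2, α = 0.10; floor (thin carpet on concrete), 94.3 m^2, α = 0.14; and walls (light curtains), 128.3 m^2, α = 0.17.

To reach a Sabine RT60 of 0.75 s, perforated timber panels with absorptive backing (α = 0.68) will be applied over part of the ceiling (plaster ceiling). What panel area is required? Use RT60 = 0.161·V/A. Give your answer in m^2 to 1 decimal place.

Total absorption A₁ = 94.3·0.02 + 9.6·0.10 + 94.3·0.14 + 128.3·0.17
  = 1.886 + 0.960 + 13.202 + 21.811 = 37.859 m^2 sabins.
V = 330.05 m³. Target absorption A₂ = 0.161 × 330.05 / 0.75 = 70.851 sabins.
Absorption to add: 70.851 − 37.859 = 32.992 sabins.
Net gain per m^2: Δα = 0.68 − 0.02 = 0.66.
Area = ΔA/Δα = 32.992/0.66 = 50.0 m^2.

50.0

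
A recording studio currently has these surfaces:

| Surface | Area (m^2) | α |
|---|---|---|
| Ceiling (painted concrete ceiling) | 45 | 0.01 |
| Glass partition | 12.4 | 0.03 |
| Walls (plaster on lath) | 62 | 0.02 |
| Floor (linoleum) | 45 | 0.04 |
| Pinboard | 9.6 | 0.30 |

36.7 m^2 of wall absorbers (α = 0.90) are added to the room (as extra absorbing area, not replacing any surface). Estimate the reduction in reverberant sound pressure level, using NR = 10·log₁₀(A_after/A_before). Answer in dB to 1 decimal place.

7.7 dB

Summing Sᵢαᵢ: 0.450 + 0.372 + 1.240 + 1.800 + 2.880 → A_before = 6.742 sabins.
Treatment contributes 36.7·0.90 = 33.030 sabins.
New total A_after = 39.772 sabins.
Reduction = 10 log₁₀(A_after/A_before) = 10 log₁₀(5.8991) = 7.7 dB.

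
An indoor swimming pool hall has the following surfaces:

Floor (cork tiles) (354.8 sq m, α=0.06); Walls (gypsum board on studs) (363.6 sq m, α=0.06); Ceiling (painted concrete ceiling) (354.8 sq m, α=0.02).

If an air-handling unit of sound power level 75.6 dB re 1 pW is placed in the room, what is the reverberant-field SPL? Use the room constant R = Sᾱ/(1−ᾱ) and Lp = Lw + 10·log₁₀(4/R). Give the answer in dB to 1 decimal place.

64.4 dB

Σ(Sᵢαᵢ) = 354.8·0.06 + 363.6·0.06 + 354.8·0.02 = 50.200; total area S = 1073.2 sq m.
ᾱ = 0.0468, so room constant R = A/(1−ᾱ) = 52.665 sq m.
Lp = Lw + 10 log₁₀(4/R) = 75.6 -11.19 = 64.4 dB.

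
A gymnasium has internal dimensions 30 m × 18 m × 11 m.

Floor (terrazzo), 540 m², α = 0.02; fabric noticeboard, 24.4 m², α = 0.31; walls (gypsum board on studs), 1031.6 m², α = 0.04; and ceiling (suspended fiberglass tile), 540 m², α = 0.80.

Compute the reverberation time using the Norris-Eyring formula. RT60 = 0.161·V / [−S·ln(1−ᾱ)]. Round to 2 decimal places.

1.71 seconds

S = Σ Sᵢ = 2136.0 m².
Absorption A = 540·0.02 + 24.4·0.31 + 1031.6·0.04 + 540·0.80 = 491.628 sabins.
ᾱ = 491.628 / 2136.0 = 0.2302.
Eyring denominator: −S ln(1−ᾱ) = 558.830.
V = 30 × 18 × 11 = 5940 m³.
T = 0.161·V/[−S·ln(1−ᾱ)] = 0.161·5940/558.830 = 1.71 s.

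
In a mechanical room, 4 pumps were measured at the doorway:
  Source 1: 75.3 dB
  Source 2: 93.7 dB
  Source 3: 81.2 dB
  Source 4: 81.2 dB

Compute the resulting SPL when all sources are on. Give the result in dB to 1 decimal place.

94.2 dB

Sum in the linear (power) domain: Σ 10^(Lᵢ/10) = 10^(75.3/10) + 10^(93.7/10) + 10^(81.2/10) + 10^(81.2/10) = 2.642e+09.
Back to dB: 10·log₁₀ Σ = 94.2 dB.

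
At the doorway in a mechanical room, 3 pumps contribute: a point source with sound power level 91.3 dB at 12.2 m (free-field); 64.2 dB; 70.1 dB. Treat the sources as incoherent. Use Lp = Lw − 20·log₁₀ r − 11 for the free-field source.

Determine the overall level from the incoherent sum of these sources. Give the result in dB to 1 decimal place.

71.3 dB

Source at 12.2 m: Lp = 91.3 − 20·log₁₀(12.2) − 11 = 58.6 dB.
Σ 10^(Lᵢ/10) = 1.359e+07.
Combined level = 10 log₁₀(1.359e+07) = 71.3 dB.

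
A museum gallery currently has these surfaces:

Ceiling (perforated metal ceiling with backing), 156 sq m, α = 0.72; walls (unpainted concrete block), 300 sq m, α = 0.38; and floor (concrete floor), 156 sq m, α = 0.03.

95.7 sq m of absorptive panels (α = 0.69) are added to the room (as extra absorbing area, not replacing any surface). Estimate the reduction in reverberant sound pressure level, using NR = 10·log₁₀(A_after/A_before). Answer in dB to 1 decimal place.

1.1 dB

Summing Sᵢαᵢ: 112.320 + 114.000 + 4.680 → A_before = 231.000 sabins.
Treatment contributes 95.7·0.69 = 66.033 sabins.
A_after = 231.000 + 66.033 = 297.033 sabins.
Reduction = 10 log₁₀(A_after/A_before) = 10 log₁₀(1.2859) = 1.1 dB.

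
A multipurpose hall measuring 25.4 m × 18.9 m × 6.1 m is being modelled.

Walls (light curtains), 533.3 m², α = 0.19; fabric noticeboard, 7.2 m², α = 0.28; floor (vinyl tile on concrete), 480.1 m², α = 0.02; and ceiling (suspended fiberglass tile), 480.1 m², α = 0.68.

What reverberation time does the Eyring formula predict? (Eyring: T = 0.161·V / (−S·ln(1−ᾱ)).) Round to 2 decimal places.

0.91 s

Total surface area S = 533.3 + 7.2 + 480.1 + 480.1 = 1500.7 m².
Absorption A = 533.3·0.19 + 7.2·0.28 + 480.1·0.02 + 480.1·0.68 = 439.413 sabins.
ᾱ = 439.413 / 1500.7 = 0.2928.
−S·ln(1−ᾱ) = −1500.7 × ln(1 − 0.2928) = 519.905.
V = 25.4 × 18.9 × 6.1 = 2928.366 m³.
T = 0.161·V/[−S·ln(1−ᾱ)] = 0.161·2928.366/519.905 = 0.91 s.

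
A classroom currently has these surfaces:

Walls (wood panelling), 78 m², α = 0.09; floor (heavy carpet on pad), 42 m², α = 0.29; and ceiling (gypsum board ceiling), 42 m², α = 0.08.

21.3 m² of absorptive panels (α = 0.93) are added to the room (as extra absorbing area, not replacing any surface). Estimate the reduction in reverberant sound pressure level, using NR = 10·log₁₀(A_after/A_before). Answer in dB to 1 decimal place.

2.7 dB

Equivalent absorption area: A_before = 78×0.09 + 42×0.29 + 42×0.08 = 22.560 m².
Treatment contributes 21.3·0.93 = 19.809 sabins.
New total A_after = 42.369 sabins.
NR = 10·log₁₀(42.369/22.560) = 2.7 dB.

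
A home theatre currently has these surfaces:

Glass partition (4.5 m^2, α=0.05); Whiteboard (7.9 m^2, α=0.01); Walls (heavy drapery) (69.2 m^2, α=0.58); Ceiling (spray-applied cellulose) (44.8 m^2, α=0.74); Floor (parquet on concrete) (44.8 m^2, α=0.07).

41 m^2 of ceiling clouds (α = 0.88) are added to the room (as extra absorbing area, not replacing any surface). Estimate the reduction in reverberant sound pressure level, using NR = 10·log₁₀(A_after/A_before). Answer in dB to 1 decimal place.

Equivalent absorption area: A_before = 4.5×0.05 + 7.9×0.01 + 69.2×0.58 + 44.8×0.74 + 44.8×0.07 = 76.728 m^2.
Treatment contributes 41·0.88 = 36.080 sabins.
A_after = 76.728 + 36.080 = 112.808 sabins.
Reduction = 10 log₁₀(A_after/A_before) = 10 log₁₀(1.4702) = 1.7 dB.

1.7 dB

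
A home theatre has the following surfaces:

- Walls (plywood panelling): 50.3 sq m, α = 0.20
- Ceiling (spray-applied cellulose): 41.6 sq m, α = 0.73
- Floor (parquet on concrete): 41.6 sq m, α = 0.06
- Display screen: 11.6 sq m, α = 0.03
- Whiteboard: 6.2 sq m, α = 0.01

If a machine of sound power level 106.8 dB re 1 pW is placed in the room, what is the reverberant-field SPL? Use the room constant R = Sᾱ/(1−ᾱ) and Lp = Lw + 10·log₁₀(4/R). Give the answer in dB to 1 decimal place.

A = 43.334 sabins; S = 151.3 sq m.
ᾱ = 43.334/151.3 = 0.2864; R = Sᾱ/(1−ᾱ) = 43.334/(1−0.2864) = 60.726 sq m.
Lp = 106.8 + 10·log₁₀(4/60.726) = 106.8 + (-11.81) = 95.0 dB.

95.0 dB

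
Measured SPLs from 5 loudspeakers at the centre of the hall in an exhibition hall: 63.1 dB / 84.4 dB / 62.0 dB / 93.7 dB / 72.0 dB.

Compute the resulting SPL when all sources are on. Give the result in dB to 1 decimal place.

Sum in the linear (power) domain: Σ 10^(Lᵢ/10) = 10^(63.1/10) + 10^(84.4/10) + 10^(62.0/10) + 10^(93.7/10) + 10^(72.0/10) = 2.639e+09.
Combined level = 10 log₁₀(2.639e+09) = 94.2 dB.

94.2 dB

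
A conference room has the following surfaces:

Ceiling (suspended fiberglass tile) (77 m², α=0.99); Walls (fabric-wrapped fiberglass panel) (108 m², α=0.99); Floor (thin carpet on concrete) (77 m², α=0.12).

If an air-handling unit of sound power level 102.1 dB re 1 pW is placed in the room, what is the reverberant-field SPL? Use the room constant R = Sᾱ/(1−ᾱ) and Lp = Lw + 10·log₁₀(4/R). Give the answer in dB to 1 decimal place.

Σ(Sᵢαᵢ) = 77·0.99 + 108·0.99 + 77·0.12 = 192.390; total area S = 262.0 m².
ᾱ = 192.390/262.0 = 0.7343; R = Sᾱ/(1−ᾱ) = 192.390/(1−0.7343) = 724.087 m².
Lp = 102.1 + 10·log₁₀(4/724.087) = 102.1 + (-22.58) = 79.5 dB.

79.5 dB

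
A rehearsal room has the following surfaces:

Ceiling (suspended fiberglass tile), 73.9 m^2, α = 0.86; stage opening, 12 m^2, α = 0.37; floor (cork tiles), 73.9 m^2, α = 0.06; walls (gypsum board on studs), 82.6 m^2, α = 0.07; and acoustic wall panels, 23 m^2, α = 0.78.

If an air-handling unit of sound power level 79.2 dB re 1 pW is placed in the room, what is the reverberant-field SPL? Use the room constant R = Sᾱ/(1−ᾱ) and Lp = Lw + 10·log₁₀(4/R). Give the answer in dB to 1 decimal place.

Σ(Sᵢαᵢ) = 73.9×0.86 + 12×0.37 + 73.9×0.06 + 82.6×0.07 + 23×0.78 = 96.150; total area S = 265.4 m^2.
ᾱ = 0.3623, so room constant R = A/(1−ᾱ) = 150.776 m^2.
Lp = Lw + 10 log₁₀(4/R) = 79.2 -15.76 = 63.4 dB.

63.4 dB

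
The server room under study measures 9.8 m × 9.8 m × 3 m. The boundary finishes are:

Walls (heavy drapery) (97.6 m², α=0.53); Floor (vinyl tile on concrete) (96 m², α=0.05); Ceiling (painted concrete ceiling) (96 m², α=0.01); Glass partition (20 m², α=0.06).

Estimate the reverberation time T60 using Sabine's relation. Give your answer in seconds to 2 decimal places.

Summing Sᵢαᵢ: 51.728 + 4.800 + 0.960 + 1.200 → A = 58.688 sabins.
V = 9.8·9.8·3 = 288.12 m³.
T = 0.161 V/A = 0.161·288.12/58.688 = 0.79 s.

0.79 sec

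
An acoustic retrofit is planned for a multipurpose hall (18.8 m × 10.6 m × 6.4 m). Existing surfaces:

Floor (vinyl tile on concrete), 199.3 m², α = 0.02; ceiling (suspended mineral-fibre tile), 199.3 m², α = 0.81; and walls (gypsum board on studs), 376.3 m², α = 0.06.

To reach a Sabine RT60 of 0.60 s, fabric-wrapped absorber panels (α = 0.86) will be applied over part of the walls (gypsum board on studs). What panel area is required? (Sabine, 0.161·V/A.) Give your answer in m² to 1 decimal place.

Equivalent absorption area: A₁ = 199.3·0.02 + 199.3·0.81 + 376.3·0.06 = 187.997 m².
V = 1275.392 m³. Target absorption A₂ = 0.161 × 1275.392 / 0.60 = 342.230 sabins.
Absorption to add: 342.230 − 187.997 = 154.233 sabins.
Each m² of panel replacing the walls (gypsum board on studs) adds (0.86 − 0.06) = 0.80 sabins.
Panel area = 154.233 / 0.80 = 192.8 m².

192.8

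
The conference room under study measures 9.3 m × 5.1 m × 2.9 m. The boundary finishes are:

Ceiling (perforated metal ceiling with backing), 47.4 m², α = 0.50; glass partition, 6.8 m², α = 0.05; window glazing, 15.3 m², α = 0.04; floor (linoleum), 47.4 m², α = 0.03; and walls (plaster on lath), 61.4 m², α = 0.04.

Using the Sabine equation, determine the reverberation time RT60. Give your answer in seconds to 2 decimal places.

0.78 s

Equivalent absorption area: A = 47.4×0.50 + 6.8×0.05 + 15.3×0.04 + 47.4×0.03 + 61.4×0.04 = 28.530 m².
V = 9.3·5.1·2.9 = 137.547 m³.
T = 0.161 V/A = 0.161·137.547/28.530 = 0.78 s.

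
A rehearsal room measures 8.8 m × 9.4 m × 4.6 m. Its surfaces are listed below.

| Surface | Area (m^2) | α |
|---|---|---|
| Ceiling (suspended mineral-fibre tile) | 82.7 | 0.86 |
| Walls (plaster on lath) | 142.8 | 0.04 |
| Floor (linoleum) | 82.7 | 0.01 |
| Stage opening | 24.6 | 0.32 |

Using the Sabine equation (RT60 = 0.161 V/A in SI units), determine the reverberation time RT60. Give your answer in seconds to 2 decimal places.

0.72 sec

A = Σ Sᵢαᵢ = 82.7×0.86 + 142.8×0.04 + 82.7×0.01 + 24.6×0.32 = 85.533 sabins.
Volume V = 8.8 × 9.4 × 4.6 = 380.512 m³.
RT60 = 0.161 · V / A = 0.161 × 380.512 / 85.533 = 0.72 s.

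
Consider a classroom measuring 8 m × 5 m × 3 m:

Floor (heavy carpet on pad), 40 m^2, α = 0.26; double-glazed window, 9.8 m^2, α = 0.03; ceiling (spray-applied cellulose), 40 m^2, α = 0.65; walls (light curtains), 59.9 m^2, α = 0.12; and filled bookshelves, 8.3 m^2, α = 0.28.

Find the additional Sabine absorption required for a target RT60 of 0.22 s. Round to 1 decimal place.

41.6 sabins

Summing Sᵢαᵢ: 10.400 + 0.294 + 26.000 + 7.188 + 2.324 → A₁ = 46.206 sabins.
V = 120 m³. Required absorption A₂ = 0.161 × 120 / 0.22 = 87.818 sabins.
Shortfall: 87.818 − 46.206 = 41.6 sabins.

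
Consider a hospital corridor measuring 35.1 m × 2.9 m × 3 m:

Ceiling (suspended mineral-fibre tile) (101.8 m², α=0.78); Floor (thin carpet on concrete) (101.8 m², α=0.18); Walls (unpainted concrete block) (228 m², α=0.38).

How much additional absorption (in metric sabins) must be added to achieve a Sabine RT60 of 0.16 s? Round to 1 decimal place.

122.9 sabins

A₁ = Σ Sᵢαᵢ = 101.8·0.78 + 101.8·0.18 + 228·0.38 = 184.368 sabins.
V = 305.37 m³. Required absorption A₂ = 0.161 × 305.37 / 0.16 = 307.279 sabins.
Additional absorption ΔA = 307.279 − 184.368 = 122.9 sabins.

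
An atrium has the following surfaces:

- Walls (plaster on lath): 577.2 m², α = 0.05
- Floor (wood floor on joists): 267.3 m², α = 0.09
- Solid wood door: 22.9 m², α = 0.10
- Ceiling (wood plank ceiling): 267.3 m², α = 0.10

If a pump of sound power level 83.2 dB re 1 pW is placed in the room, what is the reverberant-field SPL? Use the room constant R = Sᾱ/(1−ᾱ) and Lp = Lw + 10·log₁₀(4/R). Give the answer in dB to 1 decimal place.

69.8 dB

Σ(Sᵢαᵢ) = 577.2×0.05 + 267.3×0.09 + 22.9×0.10 + 267.3×0.10 = 81.937; total area S = 1134.7 m².
ᾱ = 81.937/1134.7 = 0.0722; R = Sᾱ/(1−ᾱ) = 81.937/(1−0.0722) = 88.313 m².
Lp = 83.2 + 10·log₁₀(4/88.313) = 83.2 + (-13.44) = 69.8 dB.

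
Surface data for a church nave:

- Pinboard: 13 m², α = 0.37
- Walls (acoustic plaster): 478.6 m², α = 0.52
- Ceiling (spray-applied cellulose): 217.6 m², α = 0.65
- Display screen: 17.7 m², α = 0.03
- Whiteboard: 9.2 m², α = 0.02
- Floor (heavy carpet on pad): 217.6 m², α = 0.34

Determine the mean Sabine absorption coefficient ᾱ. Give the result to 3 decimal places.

Total surface area S = 953.7 m².
A = 13×0.37 + 478.6×0.52 + 217.6×0.65 + 17.7×0.03 + 9.2×0.02 + 217.6×0.34 = 469.821 sabins.
ᾱ = 469.821 / 953.7 = 0.493.

0.493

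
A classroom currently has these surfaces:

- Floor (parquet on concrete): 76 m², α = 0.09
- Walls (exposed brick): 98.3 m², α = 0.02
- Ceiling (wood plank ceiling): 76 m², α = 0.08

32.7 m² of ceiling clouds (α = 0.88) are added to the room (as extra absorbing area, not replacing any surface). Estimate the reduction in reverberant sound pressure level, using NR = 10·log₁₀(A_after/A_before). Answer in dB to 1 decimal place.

4.7 dB

Summing Sᵢαᵢ: 6.840 + 1.966 + 6.080 → A_before = 14.886 sabins.
Added absorption = 32.7 × 0.88 = 28.776 sabins.
New total A_after = 43.662 sabins.
NR = 10·log₁₀(43.662/14.886) = 4.7 dB.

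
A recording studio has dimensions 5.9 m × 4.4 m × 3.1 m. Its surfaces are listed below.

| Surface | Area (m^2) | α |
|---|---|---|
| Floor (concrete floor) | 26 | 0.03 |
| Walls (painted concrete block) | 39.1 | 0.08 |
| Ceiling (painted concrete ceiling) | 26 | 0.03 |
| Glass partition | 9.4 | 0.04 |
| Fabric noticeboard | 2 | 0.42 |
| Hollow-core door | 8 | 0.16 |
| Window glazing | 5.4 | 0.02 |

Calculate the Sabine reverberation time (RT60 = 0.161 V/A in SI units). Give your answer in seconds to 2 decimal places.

1.78 s

Equivalent absorption area: A = 26·0.03 + 39.1·0.08 + 26·0.03 + 9.4·0.04 + 2·0.42 + 8·0.16 + 5.4·0.02 = 7.292 m^2.
V = 5.9·4.4·3.1 = 80.476 m³.
Sabine: RT60 = 0.161 × 80.476 / 7.292 = 1.78 s.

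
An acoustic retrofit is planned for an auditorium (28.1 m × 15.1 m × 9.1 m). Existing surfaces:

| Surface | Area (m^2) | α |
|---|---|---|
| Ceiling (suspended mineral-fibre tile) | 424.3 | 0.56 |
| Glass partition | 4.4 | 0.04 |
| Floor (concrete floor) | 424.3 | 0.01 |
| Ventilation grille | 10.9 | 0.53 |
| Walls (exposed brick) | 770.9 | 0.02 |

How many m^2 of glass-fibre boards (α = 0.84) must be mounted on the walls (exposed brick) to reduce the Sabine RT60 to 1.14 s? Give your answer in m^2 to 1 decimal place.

Total absorption A₁ = 424.3×0.56 + 4.4×0.04 + 424.3×0.01 + 10.9×0.53 + 770.9×0.02
  = 237.608 + 0.176 + 4.243 + 5.777 + 15.418 = 263.222 m^2 sabins.
Required A₂ = 0.161·3861.221/1.14 = 545.313 sabins.
ΔA needed = 545.313 − 263.222 = 282.091 sabins.
Each m^2 of panel replacing the walls (exposed brick) adds (0.84 − 0.02) = 0.82 sabins.
Panel area = 282.091 / 0.82 = 344.0 m^2.

344.0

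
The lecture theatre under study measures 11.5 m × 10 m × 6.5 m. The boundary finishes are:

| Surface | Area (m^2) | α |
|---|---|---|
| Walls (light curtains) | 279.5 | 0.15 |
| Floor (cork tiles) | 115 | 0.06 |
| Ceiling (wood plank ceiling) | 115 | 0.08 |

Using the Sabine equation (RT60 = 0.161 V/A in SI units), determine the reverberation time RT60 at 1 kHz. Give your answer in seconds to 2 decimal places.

2.07 sec

Total absorption A = 279.5×0.15 + 115×0.06 + 115×0.08
  = 41.925 + 6.900 + 9.200 = 58.025 m^2 sabins.
V = 11.5·10·6.5 = 747.5 m³.
Sabine: RT60 = 0.161 × 747.5 / 58.025 = 2.07 s.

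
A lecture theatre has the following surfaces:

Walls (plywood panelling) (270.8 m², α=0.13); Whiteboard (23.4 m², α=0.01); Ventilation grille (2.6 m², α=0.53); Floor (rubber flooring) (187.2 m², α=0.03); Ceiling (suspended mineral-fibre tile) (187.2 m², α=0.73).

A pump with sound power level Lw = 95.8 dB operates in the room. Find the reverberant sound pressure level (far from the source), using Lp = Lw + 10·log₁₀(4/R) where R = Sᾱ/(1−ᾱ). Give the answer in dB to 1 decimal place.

A = 179.088 sabins; S = 671.2 m².
ᾱ = 0.2668, so room constant R = A/(1−ᾱ) = 244.255 m².
Lp = 95.8 + 10·log₁₀(4/244.255) = 95.8 + (-17.86) = 77.9 dB.

77.9 dB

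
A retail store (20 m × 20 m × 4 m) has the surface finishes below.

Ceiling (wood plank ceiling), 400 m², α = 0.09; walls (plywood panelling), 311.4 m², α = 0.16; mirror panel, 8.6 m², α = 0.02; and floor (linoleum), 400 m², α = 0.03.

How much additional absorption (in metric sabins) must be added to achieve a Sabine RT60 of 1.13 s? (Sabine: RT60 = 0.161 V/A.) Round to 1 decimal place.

130.0 sabins

Summing Sᵢαᵢ: 36.000 + 49.824 + 0.172 + 12.000 → A₁ = 97.996 sabins.
V = 1600 m³. Required absorption A₂ = 0.161 × 1600 / 1.13 = 227.965 sabins.
ΔA = A₂ − A₁ = 227.965 − 97.996 = 130.0 sabins.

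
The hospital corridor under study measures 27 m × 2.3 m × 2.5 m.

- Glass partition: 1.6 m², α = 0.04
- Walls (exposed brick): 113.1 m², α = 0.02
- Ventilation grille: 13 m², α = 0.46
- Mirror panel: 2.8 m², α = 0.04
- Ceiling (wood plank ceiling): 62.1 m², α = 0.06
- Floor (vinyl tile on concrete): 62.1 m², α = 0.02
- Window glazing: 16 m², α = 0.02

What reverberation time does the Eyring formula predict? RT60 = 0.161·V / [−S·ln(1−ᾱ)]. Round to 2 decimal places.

Total surface area S = 1.6 + 113.1 + 13 + 2.8 + 62.1 + 62.1 + 16 = 270.7 m².
Absorption A = 1.6·0.04 + 113.1·0.02 + 13·0.46 + 2.8·0.04 + 62.1·0.06 + 62.1·0.02 + 16·0.02 = 13.706 sabins.
Mean coefficient ᾱ = A/S = 0.0506.
Eyring denominator: −S ln(1−ᾱ) = 14.056.
V = 27 × 2.3 × 2.5 = 155.25 m³.
T = 0.161·V/[−S·ln(1−ᾱ)] = 0.161·155.25/14.056 = 1.78 s.

1.78 s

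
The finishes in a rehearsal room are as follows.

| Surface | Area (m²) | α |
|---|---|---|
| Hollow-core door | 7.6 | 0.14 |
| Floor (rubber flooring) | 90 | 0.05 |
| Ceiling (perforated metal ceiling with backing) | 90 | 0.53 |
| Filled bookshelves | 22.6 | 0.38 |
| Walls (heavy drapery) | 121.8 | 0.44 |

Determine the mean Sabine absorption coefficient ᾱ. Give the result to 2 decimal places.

0.35

S = Σ Sᵢ = 7.6 + 90 + 90 + 22.6 + 121.8 = 332.0 m².
A = 7.6*0.14 + 90*0.05 + 90*0.53 + 22.6*0.38 + 121.8*0.44 = 115.444 sabins.
ᾱ = A/S = 0.35.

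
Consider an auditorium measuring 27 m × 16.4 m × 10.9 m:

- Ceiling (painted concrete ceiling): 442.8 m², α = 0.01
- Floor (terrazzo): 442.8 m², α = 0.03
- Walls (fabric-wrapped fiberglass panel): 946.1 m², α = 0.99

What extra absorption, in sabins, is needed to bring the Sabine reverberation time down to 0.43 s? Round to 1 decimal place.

Total absorption A₁ = 442.8×0.01 + 442.8×0.03 + 946.1×0.99
  = 4.428 + 13.284 + 936.639 = 954.351 m² sabins.
For T = 0.43 s, need A₂ = 0.161·V/T = 0.161·4826.52/0.43 = 1807.139 sabins.
Shortfall: 1807.139 − 954.351 = 852.8 sabins.

852.8 sabins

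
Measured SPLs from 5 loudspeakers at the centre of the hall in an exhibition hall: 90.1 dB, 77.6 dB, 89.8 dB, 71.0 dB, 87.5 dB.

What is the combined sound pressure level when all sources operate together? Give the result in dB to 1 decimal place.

94.2 dB

Σ 10^(Lᵢ/10) = 2.611e+09.
L_total = 10·log₁₀(2.611e+09) = 94.2 dB.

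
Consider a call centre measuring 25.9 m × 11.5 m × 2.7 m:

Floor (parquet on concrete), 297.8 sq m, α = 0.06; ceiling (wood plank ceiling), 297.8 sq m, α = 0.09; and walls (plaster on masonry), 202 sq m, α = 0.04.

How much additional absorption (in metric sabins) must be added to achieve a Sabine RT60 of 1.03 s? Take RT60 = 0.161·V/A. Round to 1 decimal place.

Equivalent absorption area: A₁ = 297.8*0.06 + 297.8*0.09 + 202*0.04 = 52.750 sq m.
V = 804.195 m³. Required absorption A₂ = 0.161 × 804.195 / 1.03 = 125.704 sabins.
ΔA = A₂ − A₁ = 125.704 − 52.750 = 73.0 sabins.

73.0 sabins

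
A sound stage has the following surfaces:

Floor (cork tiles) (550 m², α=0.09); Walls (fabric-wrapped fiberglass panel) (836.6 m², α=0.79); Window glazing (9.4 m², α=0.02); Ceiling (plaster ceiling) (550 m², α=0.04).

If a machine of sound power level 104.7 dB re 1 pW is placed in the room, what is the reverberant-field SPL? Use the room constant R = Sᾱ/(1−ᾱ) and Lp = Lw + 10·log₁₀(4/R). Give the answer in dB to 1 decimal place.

80.0 dB

Σ(Sᵢαᵢ) = 550×0.09 + 836.6×0.79 + 9.4×0.02 + 550×0.04 = 732.602; total area S = 1946.0 m².
ᾱ = 0.3765, so room constant R = A/(1−ᾱ) = 1174.983 m².
Lp = 104.7 + 10·log₁₀(4/1174.983) = 104.7 + (-24.68) = 80.0 dB.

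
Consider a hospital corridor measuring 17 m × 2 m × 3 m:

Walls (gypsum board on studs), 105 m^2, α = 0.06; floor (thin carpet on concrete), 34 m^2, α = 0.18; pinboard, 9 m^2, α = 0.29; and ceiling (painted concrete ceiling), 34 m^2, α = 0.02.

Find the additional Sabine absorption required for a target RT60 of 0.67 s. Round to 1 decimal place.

Summing Sᵢαᵢ: 6.300 + 6.120 + 2.610 + 0.680 → A₁ = 15.710 sabins.
Target A₂ = 0.161·102/0.67 = 24.510 sabins (V = 102 m³).
Shortfall: 24.510 − 15.710 = 8.8 sabins.

8.8 sabins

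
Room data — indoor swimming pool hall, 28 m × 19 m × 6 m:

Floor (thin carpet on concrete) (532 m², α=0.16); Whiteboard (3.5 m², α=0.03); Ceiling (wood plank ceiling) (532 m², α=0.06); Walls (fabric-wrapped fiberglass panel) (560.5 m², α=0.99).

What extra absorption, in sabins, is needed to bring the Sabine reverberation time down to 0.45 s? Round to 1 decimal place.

470.0 sabins

A₁ = Σ Sᵢαᵢ = 532×0.16 + 3.5×0.03 + 532×0.06 + 560.5×0.99 = 672.040 sabins.
For T = 0.45 s, need A₂ = 0.161·V/T = 0.161·3192/0.45 = 1142.027 sabins.
ΔA = A₂ − A₁ = 1142.027 − 672.040 = 470.0 sabins.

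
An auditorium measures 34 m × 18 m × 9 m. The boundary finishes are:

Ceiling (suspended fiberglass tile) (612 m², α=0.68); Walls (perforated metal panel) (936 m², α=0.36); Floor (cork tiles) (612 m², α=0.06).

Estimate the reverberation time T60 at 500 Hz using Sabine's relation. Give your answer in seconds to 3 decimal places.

A = Σ Sᵢαᵢ = 612·0.68 + 936·0.36 + 612·0.06 = 789.840 sabins.
V = 34·18·9 = 5508 m³.
Sabine: RT60 = 0.161 × 5508 / 789.840 = 1.123 s.

1.123 s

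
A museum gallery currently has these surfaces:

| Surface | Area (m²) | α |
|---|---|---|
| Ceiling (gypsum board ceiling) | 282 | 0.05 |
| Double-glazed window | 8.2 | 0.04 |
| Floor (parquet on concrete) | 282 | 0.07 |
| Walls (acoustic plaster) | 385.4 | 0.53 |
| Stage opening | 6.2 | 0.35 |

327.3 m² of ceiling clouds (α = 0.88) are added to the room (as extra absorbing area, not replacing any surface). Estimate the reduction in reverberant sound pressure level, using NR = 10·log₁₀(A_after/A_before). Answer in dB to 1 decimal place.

3.4 dB

A_before = Σ Sᵢαᵢ = 282*0.05 + 8.2*0.04 + 282*0.07 + 385.4*0.53 + 6.2*0.35 = 240.600 sabins.
Added absorption = 327.3 × 0.88 = 288.024 sabins.
New total A_after = 528.624 sabins.
NR = 10·log₁₀(528.624/240.600) = 3.4 dB.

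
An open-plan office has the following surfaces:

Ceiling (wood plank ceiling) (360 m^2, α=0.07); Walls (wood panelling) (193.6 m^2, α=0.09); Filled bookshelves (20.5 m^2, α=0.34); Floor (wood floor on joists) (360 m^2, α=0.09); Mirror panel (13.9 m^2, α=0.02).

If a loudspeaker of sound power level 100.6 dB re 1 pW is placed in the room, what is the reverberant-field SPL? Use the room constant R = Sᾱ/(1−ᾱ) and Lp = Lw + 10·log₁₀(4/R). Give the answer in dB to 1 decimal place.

Σ(Sᵢαᵢ) = 360·0.07 + 193.6·0.09 + 20.5·0.34 + 360·0.09 + 13.9·0.02 = 82.272; total area S = 948.0 m^2.
ᾱ = 82.272/948.0 = 0.0868; R = Sᾱ/(1−ᾱ) = 82.272/(1−0.0868) = 90.092 m^2.
Lp = Lw + 10 log₁₀(4/R) = 100.6 -13.53 = 87.1 dB.

87.1 dB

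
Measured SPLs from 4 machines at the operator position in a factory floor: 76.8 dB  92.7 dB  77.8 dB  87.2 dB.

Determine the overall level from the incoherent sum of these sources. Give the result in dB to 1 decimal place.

94.0 dB

Sum in the linear (power) domain: Σ 10^(Lᵢ/10) = 10^(76.8/10) + 10^(92.7/10) + 10^(77.8/10) + 10^(87.2/10) = 2.495e+09.
Back to dB: 10·log₁₀ Σ = 94.0 dB.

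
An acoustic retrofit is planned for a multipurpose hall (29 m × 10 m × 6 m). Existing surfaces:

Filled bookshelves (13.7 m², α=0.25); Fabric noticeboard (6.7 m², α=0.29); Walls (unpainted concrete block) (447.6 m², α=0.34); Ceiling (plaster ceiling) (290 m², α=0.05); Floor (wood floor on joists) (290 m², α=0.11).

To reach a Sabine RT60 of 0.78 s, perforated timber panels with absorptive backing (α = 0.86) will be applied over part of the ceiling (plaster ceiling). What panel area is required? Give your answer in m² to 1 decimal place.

Equivalent absorption area: A₁ = 13.7×0.25 + 6.7×0.29 + 447.6×0.34 + 290×0.05 + 290×0.11 = 203.952 m².
Required A₂ = 0.161·1740/0.78 = 359.154 sabins.
ΔA needed = 359.154 − 203.952 = 155.202 sabins.
Each m² of panel replacing the ceiling (plaster ceiling) adds (0.86 − 0.05) = 0.81 sabins.
Area = ΔA/Δα = 155.202/0.81 = 191.6 m².

191.6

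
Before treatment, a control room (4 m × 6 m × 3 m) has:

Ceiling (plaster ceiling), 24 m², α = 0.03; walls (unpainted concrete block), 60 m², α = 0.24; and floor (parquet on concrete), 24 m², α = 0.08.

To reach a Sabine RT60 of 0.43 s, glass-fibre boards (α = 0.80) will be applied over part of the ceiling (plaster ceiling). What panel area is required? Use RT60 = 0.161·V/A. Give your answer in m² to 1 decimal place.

12.9

Equivalent absorption area: A₁ = 24×0.03 + 60×0.24 + 24×0.08 = 17.040 m².
Required A₂ = 0.161·72/0.43 = 26.958 sabins.
ΔA needed = 26.958 − 17.040 = 9.918 sabins.
Net gain per m²: Δα = 0.80 − 0.03 = 0.77.
Panel area = 9.918 / 0.77 = 12.9 m².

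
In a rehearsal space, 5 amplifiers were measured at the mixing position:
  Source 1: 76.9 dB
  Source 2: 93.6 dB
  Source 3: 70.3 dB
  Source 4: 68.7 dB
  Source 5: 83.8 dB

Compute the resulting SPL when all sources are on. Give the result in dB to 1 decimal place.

Σ 10^(Lᵢ/10) = 2.598e+09.
L_total = 10·log₁₀(2.598e+09) = 94.1 dB.

94.1 dB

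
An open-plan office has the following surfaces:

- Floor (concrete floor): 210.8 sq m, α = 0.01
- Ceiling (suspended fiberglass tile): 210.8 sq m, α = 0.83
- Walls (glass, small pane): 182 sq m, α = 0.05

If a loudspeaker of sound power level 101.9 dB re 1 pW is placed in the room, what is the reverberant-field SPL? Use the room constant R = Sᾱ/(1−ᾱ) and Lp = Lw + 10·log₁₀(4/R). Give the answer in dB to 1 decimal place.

83.6 dB

A = 186.172 sabins; S = 603.6 sq m.
ᾱ = 186.172/603.6 = 0.3084; R = Sᾱ/(1−ᾱ) = 186.172/(1−0.3084) = 269.190 sq m.
Lp = Lw + 10 log₁₀(4/R) = 101.9 -18.28 = 83.6 dB.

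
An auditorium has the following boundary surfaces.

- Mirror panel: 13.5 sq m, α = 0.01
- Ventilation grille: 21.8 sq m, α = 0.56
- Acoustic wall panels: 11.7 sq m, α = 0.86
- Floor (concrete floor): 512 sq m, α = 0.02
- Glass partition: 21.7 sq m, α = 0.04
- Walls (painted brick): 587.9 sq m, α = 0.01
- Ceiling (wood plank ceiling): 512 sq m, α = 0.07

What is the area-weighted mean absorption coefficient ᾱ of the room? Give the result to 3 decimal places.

0.045

S = Σ Sᵢ = 13.5 + 21.8 + 11.7 + 512 + 21.7 + 587.9 + 512 = 1680.6 sq m.
Weighted sum Σ Sα = 75.232.
ᾱ = A/S = 0.045.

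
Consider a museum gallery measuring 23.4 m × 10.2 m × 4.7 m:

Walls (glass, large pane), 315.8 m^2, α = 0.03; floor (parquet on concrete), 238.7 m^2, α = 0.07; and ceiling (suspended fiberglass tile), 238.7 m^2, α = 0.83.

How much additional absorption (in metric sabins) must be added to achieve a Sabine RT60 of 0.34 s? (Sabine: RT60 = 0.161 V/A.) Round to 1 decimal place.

306.9 sabins

A₁ = Σ Sᵢαᵢ = 315.8·0.03 + 238.7·0.07 + 238.7·0.83 = 224.304 sabins.
For T = 0.34 s, need A₂ = 0.161·V/T = 0.161·1121.796/0.34 = 531.203 sabins.
ΔA = A₂ − A₁ = 531.203 − 224.304 = 306.9 sabins.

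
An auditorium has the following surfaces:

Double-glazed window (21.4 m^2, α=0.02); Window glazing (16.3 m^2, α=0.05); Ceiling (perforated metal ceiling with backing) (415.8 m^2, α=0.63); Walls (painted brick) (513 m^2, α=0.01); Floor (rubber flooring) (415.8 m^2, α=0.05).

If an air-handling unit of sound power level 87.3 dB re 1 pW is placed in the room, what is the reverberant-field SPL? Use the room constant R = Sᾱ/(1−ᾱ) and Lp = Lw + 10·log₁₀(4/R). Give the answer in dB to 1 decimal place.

A = 289.117 sabins; S = 1382.3 m^2.
ᾱ = 289.117/1382.3 = 0.2092; R = Sᾱ/(1−ᾱ) = 289.117/(1−0.2092) = 365.601 m^2.
Lp = Lw + 10 log₁₀(4/R) = 87.3 -19.61 = 67.7 dB.

67.7 dB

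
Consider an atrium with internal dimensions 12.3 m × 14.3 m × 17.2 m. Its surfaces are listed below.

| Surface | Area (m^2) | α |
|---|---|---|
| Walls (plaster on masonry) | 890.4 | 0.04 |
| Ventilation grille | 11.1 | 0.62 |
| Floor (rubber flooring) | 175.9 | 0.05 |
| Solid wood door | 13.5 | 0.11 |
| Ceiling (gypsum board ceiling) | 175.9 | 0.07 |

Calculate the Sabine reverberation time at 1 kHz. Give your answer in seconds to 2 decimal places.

7.48 seconds

Summing Sᵢαᵢ: 35.616 + 6.882 + 8.795 + 1.485 + 12.313 → A = 65.091 sabins.
V = 12.3·14.3·17.2 = 3025.308 m³.
T = 0.161 V/A = 0.161·3025.308/65.091 = 7.48 s.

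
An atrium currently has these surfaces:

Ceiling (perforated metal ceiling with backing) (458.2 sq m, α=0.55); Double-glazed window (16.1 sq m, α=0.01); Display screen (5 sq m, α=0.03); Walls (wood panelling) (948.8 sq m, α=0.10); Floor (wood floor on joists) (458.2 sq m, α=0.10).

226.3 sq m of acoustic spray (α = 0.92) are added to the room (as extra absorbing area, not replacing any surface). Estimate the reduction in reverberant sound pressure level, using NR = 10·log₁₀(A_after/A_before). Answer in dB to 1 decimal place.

1.8 dB

Total absorption A_before = 458.2*0.55 + 16.1*0.01 + 5*0.03 + 948.8*0.10 + 458.2*0.10
  = 252.010 + 0.161 + 0.150 + 94.880 + 45.820 = 393.021 sq m sabins.
Added absorption = 226.3 × 0.92 = 208.196 sabins.
New total A_after = 601.217 sabins.
NR = 10·log₁₀(601.217/393.021) = 1.8 dB.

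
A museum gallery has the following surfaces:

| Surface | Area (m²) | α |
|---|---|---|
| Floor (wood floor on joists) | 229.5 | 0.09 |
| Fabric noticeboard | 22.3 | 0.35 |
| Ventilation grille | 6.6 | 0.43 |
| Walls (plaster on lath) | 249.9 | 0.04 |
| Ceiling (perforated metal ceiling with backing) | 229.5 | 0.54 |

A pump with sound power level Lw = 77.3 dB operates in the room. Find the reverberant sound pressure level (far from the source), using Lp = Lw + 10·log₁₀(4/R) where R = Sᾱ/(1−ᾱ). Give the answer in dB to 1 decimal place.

Σ(Sᵢαᵢ) = 229.5·0.09 + 22.3·0.35 + 6.6·0.43 + 249.9·0.04 + 229.5·0.54 = 165.224; total area S = 737.8 m².
ᾱ = 0.2239, so room constant R = A/(1−ᾱ) = 212.890 m².
Lp = Lw + 10 log₁₀(4/R) = 77.3 -17.26 = 60.0 dB.

60.0 dB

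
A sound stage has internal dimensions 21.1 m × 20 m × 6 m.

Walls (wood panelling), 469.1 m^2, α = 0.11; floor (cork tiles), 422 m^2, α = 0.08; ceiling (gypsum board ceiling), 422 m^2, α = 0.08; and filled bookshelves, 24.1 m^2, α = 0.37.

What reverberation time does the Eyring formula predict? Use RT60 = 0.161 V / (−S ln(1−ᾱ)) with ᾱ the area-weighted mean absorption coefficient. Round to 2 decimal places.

3.03 s

Total surface area S = 469.1 + 422 + 422 + 24.1 = 1337.2 m^2.
Absorption A = 469.1×0.11 + 422×0.08 + 422×0.08 + 24.1×0.37 = 128.038 sabins.
ᾱ = 128.038 / 1337.2 = 0.0958.
−S·ln(1−ᾱ) = −1337.2 × ln(1 − 0.0958) = 134.662.
V = 21.1 × 20 × 6 = 2532 m³.
T = 0.161·V/[−S·ln(1−ᾱ)] = 0.161·2532/134.662 = 3.03 s.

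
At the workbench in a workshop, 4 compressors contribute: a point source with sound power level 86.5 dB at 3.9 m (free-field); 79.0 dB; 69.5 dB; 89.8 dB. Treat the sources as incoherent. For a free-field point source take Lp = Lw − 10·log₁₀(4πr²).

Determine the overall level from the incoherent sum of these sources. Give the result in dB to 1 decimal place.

Source at 3.9 m: Lp = 86.5 − 10·log₁₀(4π·3.9²) = 86.5 − 10·log₁₀(191.134) = 63.7 dB.
Converting to relative power and adding: 10^(63.7/10) + 10^(79.0/10) + 10^(69.5/10) + 10^(89.8/10) = 1.046e+09.
Back to dB: 10·log₁₀ Σ = 90.2 dB.

90.2 dB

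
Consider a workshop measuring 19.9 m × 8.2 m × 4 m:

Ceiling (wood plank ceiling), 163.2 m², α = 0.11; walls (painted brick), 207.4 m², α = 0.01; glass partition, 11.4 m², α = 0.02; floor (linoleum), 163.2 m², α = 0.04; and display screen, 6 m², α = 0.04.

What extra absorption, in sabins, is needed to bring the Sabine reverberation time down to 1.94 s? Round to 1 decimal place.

A₁ = Σ Sᵢαᵢ = 163.2·0.11 + 207.4·0.01 + 11.4·0.02 + 163.2·0.04 + 6·0.04 = 27.022 sabins.
For T = 1.94 s, need A₂ = 0.161·V/T = 0.161·652.72/1.94 = 54.169 sabins.
Shortfall: 54.169 − 27.022 = 27.1 sabins.

27.1 sabins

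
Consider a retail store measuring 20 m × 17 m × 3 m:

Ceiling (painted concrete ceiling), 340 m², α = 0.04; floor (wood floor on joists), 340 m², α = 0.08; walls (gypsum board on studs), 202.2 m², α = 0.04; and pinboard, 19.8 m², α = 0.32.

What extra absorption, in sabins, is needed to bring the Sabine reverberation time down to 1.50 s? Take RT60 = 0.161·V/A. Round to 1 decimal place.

54.3 sabins

Equivalent absorption area: A₁ = 340·0.04 + 340·0.08 + 202.2·0.04 + 19.8·0.32 = 55.224 m².
Target A₂ = 0.161·1020/1.50 = 109.480 sabins (V = 1020 m³).
Additional absorption ΔA = 109.480 − 55.224 = 54.3 sabins.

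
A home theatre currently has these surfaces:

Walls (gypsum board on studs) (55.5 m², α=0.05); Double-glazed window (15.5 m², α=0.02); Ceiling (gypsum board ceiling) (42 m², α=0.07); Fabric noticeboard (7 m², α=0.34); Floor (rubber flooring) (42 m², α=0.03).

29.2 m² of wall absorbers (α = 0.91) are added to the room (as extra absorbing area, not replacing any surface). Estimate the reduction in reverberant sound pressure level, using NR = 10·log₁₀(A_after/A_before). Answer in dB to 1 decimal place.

5.7 dB

Summing Sᵢαᵢ: 2.775 + 0.310 + 2.940 + 2.380 + 1.260 → A_before = 9.665 sabins.
Treatment contributes 29.2·0.91 = 26.572 sabins.
New total A_after = 36.237 sabins.
Reduction = 10 log₁₀(A_after/A_before) = 10 log₁₀(3.7493) = 5.7 dB.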